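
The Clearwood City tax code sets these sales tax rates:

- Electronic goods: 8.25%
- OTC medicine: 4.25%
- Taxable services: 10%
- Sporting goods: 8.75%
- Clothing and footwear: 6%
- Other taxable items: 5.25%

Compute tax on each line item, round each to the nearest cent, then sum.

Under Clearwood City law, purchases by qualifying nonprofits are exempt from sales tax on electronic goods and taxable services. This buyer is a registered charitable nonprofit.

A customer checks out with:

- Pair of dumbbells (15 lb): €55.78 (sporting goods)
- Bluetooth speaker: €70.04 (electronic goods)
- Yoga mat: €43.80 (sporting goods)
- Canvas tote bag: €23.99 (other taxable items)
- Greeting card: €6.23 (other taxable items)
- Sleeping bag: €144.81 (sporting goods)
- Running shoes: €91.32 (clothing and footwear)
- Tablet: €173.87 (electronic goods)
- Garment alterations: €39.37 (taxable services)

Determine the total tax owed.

€28.45

Pair of dumbbells (15 lb) €55.78: sporting goods → 8.75% → €4.88
Bluetooth speaker €70.04: electronic goods, buyer-exempt → 0% → €0.00
Yoga mat €43.80: sporting goods → 8.75% → €3.83
Canvas tote bag €23.99: other taxable items → 5.25% → €1.26
Greeting card €6.23: other taxable items → 5.25% → €0.33
Sleeping bag €144.81: sporting goods → 8.75% → €12.67
Running shoes €91.32: clothing and footwear → 6% → €5.48
Tablet €173.87: electronic goods, buyer-exempt → 0% → €0.00
Garment alterations €39.37: taxable services, buyer-exempt → 0% → €0.00
Total tax = €4.88 + €3.83 + €1.26 + €0.33 + €12.67 + €5.48 = €28.45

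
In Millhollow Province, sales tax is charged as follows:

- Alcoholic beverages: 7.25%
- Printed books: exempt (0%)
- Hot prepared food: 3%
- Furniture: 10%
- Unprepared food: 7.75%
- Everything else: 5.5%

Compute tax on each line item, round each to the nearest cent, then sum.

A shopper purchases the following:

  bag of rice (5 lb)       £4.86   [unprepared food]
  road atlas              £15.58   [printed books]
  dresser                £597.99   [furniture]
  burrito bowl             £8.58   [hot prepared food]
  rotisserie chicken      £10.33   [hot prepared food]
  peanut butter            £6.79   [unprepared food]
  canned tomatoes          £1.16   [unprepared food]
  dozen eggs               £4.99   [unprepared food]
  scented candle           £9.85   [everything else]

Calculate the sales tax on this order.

Bag of rice (5 lb) £4.86: unprepared food → 7.75% → £0.38
Road atlas £15.58: printed books → 0% → £0.00
Dresser £597.99: furniture → 10% → £59.80
Burrito bowl £8.58: hot prepared food → 3% → £0.26
Rotisserie chicken £10.33: hot prepared food → 3% → £0.31
Peanut butter £6.79: unprepared food → 7.75% → £0.53
Canned tomatoes £1.16: unprepared food → 7.75% → £0.09
Dozen eggs £4.99: unprepared food → 7.75% → £0.39
Scented candle £9.85: everything else → 5.5% → £0.54
Total tax = £0.38 + £59.80 + £0.26 + £0.31 + £0.53 + £0.09 + £0.39 + £0.54 = £62.30

£62.30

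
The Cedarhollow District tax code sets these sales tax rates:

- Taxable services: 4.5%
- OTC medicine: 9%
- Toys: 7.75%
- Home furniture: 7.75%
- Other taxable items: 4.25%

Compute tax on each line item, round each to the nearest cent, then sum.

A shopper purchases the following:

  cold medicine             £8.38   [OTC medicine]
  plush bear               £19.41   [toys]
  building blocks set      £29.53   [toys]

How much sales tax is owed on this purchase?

Cold medicine £8.38: OTC medicine → 9% → £0.75
Plush bear £19.41: toys → 7.75% → £1.50
Building blocks set £29.53: toys → 7.75% → £2.29
Total tax = £0.75 + £1.50 + £2.29 = £4.54

£4.54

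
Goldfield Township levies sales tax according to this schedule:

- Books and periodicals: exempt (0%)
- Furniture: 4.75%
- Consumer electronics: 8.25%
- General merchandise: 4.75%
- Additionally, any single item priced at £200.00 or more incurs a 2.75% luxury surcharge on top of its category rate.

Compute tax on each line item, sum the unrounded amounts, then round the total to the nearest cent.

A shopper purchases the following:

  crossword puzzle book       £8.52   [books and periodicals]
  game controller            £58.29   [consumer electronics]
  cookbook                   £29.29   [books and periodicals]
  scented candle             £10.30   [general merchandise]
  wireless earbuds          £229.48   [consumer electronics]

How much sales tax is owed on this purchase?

Crossword puzzle book £8.52: books and periodicals → 0% → £0.00
Game controller £58.29: consumer electronics → 8.25% → £4.808925
Cookbook £29.29: books and periodicals → 0% → £0.00
Scented candle £10.30: general merchandise → 4.75% → £0.48925
Wireless earbuds £229.48: consumer electronics → 8.25% + 2.75% surcharge = 11% → £25.2428
Unrounded tax sum = £30.540975 → £30.54

£30.54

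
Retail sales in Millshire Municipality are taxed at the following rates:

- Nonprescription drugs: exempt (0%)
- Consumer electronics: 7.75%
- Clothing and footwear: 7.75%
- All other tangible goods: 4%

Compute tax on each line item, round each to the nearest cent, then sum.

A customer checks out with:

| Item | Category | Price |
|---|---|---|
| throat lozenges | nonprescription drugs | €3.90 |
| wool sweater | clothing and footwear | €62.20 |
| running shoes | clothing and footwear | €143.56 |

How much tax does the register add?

€15.95

Throat lozenges €3.90: nonprescription drugs → 0% → €0.00
Wool sweater €62.20: clothing and footwear → 7.75% → €4.82
Running shoes €143.56: clothing and footwear → 7.75% → €11.13
Total tax = €4.82 + €11.13 = €15.95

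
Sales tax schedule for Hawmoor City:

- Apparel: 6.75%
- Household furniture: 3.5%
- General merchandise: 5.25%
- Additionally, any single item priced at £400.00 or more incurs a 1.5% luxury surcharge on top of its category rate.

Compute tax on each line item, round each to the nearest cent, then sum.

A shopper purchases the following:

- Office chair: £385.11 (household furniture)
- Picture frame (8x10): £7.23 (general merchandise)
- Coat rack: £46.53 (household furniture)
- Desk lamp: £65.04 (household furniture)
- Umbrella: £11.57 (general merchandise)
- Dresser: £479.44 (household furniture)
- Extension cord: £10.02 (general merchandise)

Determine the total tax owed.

Office chair £385.11: household furniture → 3.5% → £13.48
Picture frame (8x10) £7.23: general merchandise → 5.25% → £0.38
Coat rack £46.53: household furniture → 3.5% → £1.63
Desk lamp £65.04: household furniture → 3.5% → £2.28
Umbrella £11.57: general merchandise → 5.25% → £0.61
Dresser £479.44: household furniture → 3.5% + 1.5% surcharge = 5% → £23.97
Extension cord £10.02: general merchandise → 5.25% → £0.53
Total tax = £13.48 + £0.38 + £1.63 + £2.28 + £0.61 + £23.97 + £0.53 = £42.88

£42.88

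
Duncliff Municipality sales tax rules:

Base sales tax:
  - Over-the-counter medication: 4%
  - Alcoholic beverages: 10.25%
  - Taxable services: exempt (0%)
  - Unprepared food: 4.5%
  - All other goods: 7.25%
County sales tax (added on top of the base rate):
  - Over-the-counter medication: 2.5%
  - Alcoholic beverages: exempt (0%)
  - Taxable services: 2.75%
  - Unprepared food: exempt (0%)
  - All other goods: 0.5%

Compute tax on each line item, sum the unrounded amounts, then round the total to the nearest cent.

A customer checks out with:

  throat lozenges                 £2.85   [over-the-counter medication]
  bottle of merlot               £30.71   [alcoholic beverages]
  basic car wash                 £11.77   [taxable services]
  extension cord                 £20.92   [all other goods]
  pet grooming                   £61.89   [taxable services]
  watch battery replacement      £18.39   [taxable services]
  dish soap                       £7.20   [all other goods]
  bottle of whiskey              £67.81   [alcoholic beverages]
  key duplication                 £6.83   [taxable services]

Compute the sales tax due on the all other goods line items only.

Extension cord £20.92: all other goods → 7.25% + 0.5% county = 7.75% → £1.6213
Dish soap £7.20: all other goods → 7.25% + 0.5% county = 7.75% → £0.558
Tax on all other goods: unrounded sum = £2.1793 → £2.18

£2.18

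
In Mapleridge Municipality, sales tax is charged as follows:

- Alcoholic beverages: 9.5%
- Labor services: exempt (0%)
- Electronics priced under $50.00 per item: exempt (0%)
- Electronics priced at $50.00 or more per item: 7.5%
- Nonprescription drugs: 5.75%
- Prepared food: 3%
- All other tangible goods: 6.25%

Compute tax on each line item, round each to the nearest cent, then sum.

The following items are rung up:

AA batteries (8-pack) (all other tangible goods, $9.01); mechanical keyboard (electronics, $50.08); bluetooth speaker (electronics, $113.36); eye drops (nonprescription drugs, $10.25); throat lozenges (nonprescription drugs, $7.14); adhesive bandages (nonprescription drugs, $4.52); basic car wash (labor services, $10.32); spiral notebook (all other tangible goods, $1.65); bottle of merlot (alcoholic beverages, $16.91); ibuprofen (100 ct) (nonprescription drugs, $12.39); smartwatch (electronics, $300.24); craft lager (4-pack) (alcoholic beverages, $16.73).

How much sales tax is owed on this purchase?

AA batteries (8-pack) $9.01: all other tangible goods → 6.25% → $0.56
Mechanical keyboard $50.08: electronics, $50.00 or more → 7.5% → $3.76
Bluetooth speaker $113.36: electronics, $50.00 or more → 7.5% → $8.50
Eye drops $10.25: nonprescription drugs → 5.75% → $0.59
Throat lozenges $7.14: nonprescription drugs → 5.75% → $0.41
Adhesive bandages $4.52: nonprescription drugs → 5.75% → $0.26
Basic car wash $10.32: labor services → 0% → $0.00
Spiral notebook $1.65: all other tangible goods → 6.25% → $0.10
Bottle of merlot $16.91: alcoholic beverages → 9.5% → $1.61
Ibuprofen (100 ct) $12.39: nonprescription drugs → 5.75% → $0.71
Smartwatch $300.24: electronics, $50.00 or more → 7.5% → $22.52
Craft lager (4-pack) $16.73: alcoholic beverages → 9.5% → $1.59
Total tax = $0.56 + $3.76 + $8.50 + $0.59 + $0.41 + $0.26 + $0.10 + $1.61 + $0.71 + $22.52 + $1.59 = $40.61

$40.61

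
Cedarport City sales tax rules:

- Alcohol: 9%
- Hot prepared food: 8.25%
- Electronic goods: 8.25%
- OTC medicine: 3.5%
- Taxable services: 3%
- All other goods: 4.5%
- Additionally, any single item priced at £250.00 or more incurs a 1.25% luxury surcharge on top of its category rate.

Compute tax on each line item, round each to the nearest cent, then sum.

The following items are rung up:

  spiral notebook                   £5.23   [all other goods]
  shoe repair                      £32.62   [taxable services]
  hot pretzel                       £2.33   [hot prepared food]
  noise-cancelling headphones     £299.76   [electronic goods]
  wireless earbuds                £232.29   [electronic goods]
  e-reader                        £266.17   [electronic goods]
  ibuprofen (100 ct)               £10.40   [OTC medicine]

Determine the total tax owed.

£74.70

Spiral notebook £5.23: all other goods → 4.5% → £0.24
Shoe repair £32.62: taxable services → 3% → £0.98
Hot pretzel £2.33: hot prepared food → 8.25% → £0.19
Noise-cancelling headphones £299.76: electronic goods → 8.25% + 1.25% surcharge = 9.5% → £28.48
Wireless earbuds £232.29: electronic goods → 8.25% → £19.16
E-reader £266.17: electronic goods → 8.25% + 1.25% surcharge = 9.5% → £25.29
Ibuprofen (100 ct) £10.40: OTC medicine → 3.5% → £0.36
Total tax = £0.24 + £0.98 + £0.19 + £28.48 + £19.16 + £25.29 + £0.36 = £74.70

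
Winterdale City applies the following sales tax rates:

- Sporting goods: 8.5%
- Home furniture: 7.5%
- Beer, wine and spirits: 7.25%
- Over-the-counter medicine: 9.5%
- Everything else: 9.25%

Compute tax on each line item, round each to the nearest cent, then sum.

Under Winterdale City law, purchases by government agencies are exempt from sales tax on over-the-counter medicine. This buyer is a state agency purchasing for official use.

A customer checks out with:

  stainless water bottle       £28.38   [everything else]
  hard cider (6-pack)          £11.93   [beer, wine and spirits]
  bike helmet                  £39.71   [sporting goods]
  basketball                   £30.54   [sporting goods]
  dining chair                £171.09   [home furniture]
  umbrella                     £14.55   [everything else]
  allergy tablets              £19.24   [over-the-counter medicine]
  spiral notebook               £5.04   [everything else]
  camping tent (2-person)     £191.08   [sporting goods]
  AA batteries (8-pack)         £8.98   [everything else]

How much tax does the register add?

£41.19

Stainless water bottle £28.38: everything else → 9.25% → £2.63
Hard cider (6-pack) £11.93: beer, wine and spirits → 7.25% → £0.86
Bike helmet £39.71: sporting goods → 8.5% → £3.38
Basketball £30.54: sporting goods → 8.5% → £2.60
Dining chair £171.09: home furniture → 7.5% → £12.83
Umbrella £14.55: everything else → 9.25% → £1.35
Allergy tablets £19.24: over-the-counter medicine, buyer-exempt → 0% → £0.00
Spiral notebook £5.04: everything else → 9.25% → £0.47
Camping tent (2-person) £191.08: sporting goods → 8.5% → £16.24
AA batteries (8-pack) £8.98: everything else → 9.25% → £0.83
Total tax = £2.63 + £0.86 + £3.38 + £2.60 + £12.83 + £1.35 + £0.47 + £16.24 + £0.83 = £41.19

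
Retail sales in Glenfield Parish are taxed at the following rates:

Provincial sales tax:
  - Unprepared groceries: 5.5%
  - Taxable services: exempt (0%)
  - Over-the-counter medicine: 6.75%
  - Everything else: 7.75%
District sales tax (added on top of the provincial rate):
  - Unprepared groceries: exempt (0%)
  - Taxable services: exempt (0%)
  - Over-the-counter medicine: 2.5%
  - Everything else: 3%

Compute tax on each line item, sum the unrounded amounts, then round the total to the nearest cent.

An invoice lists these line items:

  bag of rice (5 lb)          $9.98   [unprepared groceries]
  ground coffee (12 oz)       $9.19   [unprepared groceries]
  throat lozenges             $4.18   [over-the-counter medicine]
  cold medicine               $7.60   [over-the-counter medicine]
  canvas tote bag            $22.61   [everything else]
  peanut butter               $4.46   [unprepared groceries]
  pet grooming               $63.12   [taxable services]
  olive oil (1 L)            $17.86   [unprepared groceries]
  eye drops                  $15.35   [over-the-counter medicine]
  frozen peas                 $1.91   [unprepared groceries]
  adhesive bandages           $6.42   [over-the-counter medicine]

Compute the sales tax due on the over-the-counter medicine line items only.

$3.10

Throat lozenges $4.18: over-the-counter medicine → 6.75% + 2.5% district = 9.25% → $0.38665
Cold medicine $7.60: over-the-counter medicine → 6.75% + 2.5% district = 9.25% → $0.703
Eye drops $15.35: over-the-counter medicine → 6.75% + 2.5% district = 9.25% → $1.419875
Adhesive bandages $6.42: over-the-counter medicine → 6.75% + 2.5% district = 9.25% → $0.59385
Tax on over-the-counter medicine: unrounded sum = $3.103375 → $3.10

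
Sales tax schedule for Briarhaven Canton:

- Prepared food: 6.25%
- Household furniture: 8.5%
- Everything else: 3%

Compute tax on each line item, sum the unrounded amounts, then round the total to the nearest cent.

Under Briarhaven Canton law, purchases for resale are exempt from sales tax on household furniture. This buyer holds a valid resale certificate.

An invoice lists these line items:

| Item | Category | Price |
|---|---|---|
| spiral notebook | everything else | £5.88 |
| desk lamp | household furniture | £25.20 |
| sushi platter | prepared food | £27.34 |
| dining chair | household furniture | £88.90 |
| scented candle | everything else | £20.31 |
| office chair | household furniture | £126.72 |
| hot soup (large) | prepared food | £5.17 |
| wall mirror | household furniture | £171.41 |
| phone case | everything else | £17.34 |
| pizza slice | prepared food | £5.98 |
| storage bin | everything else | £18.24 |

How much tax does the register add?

£4.26

Spiral notebook £5.88: everything else → 3% → £0.1764
Desk lamp £25.20: household furniture, buyer-exempt → 0% → £0.00
Sushi platter £27.34: prepared food → 6.25% → £1.70875
Dining chair £88.90: household furniture, buyer-exempt → 0% → £0.00
Scented candle £20.31: everything else → 3% → £0.6093
Office chair £126.72: household furniture, buyer-exempt → 0% → £0.00
Hot soup (large) £5.17: prepared food → 6.25% → £0.323125
Wall mirror £171.41: household furniture, buyer-exempt → 0% → £0.00
Phone case £17.34: everything else → 3% → £0.5202
Pizza slice £5.98: prepared food → 6.25% → £0.37375
Storage bin £18.24: everything else → 3% → £0.5472
Unrounded tax sum = £4.258725 → £4.26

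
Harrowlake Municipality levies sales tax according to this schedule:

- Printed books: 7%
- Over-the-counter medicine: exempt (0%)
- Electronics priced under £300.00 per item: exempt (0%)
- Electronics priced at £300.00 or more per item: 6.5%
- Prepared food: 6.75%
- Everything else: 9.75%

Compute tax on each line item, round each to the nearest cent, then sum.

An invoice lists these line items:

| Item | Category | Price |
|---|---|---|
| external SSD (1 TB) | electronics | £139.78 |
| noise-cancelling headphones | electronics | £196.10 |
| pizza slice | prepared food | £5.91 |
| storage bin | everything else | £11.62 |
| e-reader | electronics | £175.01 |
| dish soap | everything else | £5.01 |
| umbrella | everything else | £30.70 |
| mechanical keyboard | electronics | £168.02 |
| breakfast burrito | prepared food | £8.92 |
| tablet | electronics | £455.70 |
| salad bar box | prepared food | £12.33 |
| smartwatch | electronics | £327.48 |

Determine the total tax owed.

External SSD (1 TB) £139.78: electronics, under £300.00 → 0% → £0.00
Noise-cancelling headphones £196.10: electronics, under £300.00 → 0% → £0.00
Pizza slice £5.91: prepared food → 6.75% → £0.40
Storage bin £11.62: everything else → 9.75% → £1.13
E-reader £175.01: electronics, under £300.00 → 0% → £0.00
Dish soap £5.01: everything else → 9.75% → £0.49
Umbrella £30.70: everything else → 9.75% → £2.99
Mechanical keyboard £168.02: electronics, under £300.00 → 0% → £0.00
Breakfast burrito £8.92: prepared food → 6.75% → £0.60
Tablet £455.70: electronics, £300.00 or more → 6.5% → £29.62
Salad bar box £12.33: prepared food → 6.75% → £0.83
Smartwatch £327.48: electronics, £300.00 or more → 6.5% → £21.29
Total tax = £0.40 + £1.13 + £0.49 + £2.99 + £0.60 + £29.62 + £0.83 + £21.29 = £57.35

£57.35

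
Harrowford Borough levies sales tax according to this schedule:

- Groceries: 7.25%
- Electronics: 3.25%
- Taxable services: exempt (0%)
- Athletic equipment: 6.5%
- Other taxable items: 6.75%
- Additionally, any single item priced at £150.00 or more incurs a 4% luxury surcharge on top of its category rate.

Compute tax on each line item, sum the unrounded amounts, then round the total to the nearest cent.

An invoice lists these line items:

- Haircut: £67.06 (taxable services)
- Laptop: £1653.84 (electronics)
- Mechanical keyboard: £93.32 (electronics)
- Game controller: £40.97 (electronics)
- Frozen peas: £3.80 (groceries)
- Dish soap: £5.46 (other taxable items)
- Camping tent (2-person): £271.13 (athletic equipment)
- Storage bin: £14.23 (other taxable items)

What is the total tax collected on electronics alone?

£124.27

Laptop £1653.84: electronics → 3.25% + 4% surcharge = 7.25% → £119.9034
Mechanical keyboard £93.32: electronics → 3.25% → £3.0329
Game controller £40.97: electronics → 3.25% → £1.331525
Tax on electronics: unrounded sum = £124.267825 → £124.27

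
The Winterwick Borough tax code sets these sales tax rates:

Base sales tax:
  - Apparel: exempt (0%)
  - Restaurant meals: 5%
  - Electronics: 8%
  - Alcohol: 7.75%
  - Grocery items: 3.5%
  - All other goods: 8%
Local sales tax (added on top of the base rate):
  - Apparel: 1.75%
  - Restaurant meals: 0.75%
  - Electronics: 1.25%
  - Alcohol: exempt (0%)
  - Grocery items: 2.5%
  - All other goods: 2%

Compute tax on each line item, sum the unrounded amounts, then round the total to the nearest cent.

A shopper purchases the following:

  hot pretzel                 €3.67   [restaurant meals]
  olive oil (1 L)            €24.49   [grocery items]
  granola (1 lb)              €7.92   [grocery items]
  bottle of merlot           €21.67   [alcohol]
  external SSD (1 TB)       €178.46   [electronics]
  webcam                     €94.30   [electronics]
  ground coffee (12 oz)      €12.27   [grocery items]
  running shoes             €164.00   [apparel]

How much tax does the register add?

Hot pretzel €3.67: restaurant meals → 5% + 0.75% local = 5.75% → €0.211025
Olive oil (1 L) €24.49: grocery items → 3.5% + 2.5% local = 6% → €1.4694
Granola (1 lb) €7.92: grocery items → 3.5% + 2.5% local = 6% → €0.4752
Bottle of merlot €21.67: alcohol → 7.75% + 0% local = 7.75% → €1.679425
External SSD (1 TB) €178.46: electronics → 8% + 1.25% local = 9.25% → €16.50755
Webcam €94.30: electronics → 8% + 1.25% local = 9.25% → €8.72275
Ground coffee (12 oz) €12.27: grocery items → 3.5% + 2.5% local = 6% → €0.7362
Running shoes €164.00: apparel → 0% + 1.75% local = 1.75% → €2.87
Unrounded tax sum = €32.67155 → €32.67

€32.67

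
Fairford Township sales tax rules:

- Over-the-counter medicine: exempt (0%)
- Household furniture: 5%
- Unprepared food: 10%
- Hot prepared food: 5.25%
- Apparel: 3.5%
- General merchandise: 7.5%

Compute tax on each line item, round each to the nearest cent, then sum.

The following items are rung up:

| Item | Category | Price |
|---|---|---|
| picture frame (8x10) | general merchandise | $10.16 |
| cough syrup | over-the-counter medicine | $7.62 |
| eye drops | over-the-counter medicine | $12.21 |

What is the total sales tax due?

$0.76

Picture frame (8x10) $10.16: general merchandise → 7.5% → $0.76
Cough syrup $7.62: over-the-counter medicine → 0% → $0.00
Eye drops $12.21: over-the-counter medicine → 0% → $0.00
Total tax = $0.76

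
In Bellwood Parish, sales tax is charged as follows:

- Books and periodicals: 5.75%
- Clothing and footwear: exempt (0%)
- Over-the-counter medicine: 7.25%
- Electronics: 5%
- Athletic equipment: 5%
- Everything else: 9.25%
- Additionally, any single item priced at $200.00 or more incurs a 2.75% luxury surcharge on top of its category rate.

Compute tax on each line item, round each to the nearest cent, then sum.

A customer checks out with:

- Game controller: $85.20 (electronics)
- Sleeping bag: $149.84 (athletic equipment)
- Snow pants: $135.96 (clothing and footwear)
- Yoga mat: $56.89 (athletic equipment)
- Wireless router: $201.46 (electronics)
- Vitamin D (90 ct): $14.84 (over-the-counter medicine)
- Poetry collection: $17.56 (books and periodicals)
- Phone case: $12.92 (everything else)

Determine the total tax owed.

Game controller $85.20: electronics → 5% → $4.26
Sleeping bag $149.84: athletic equipment → 5% → $7.49
Snow pants $135.96: clothing and footwear → 0% → $0.00
Yoga mat $56.89: athletic equipment → 5% → $2.84
Wireless router $201.46: electronics → 5% + 2.75% surcharge = 7.75% → $15.61
Vitamin D (90 ct) $14.84: over-the-counter medicine → 7.25% → $1.08
Poetry collection $17.56: books and periodicals → 5.75% → $1.01
Phone case $12.92: everything else → 9.25% → $1.20
Total tax = $4.26 + $7.49 + $2.84 + $15.61 + $1.08 + $1.01 + $1.20 = $33.49

$33.49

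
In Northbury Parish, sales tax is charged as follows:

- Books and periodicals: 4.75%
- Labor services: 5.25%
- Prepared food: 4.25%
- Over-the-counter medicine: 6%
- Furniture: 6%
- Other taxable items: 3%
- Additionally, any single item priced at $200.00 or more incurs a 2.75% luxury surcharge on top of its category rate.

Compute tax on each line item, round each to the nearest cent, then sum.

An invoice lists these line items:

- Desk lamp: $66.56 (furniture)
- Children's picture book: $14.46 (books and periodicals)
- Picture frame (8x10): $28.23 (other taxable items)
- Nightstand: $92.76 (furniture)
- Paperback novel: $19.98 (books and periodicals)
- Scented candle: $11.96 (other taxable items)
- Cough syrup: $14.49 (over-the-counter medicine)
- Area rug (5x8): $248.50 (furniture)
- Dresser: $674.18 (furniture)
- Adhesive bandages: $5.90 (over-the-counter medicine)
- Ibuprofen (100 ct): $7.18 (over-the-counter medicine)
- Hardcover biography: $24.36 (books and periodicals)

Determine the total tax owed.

$95.95

Desk lamp $66.56: furniture → 6% → $3.99
Children's picture book $14.46: books and periodicals → 4.75% → $0.69
Picture frame (8x10) $28.23: other taxable items → 3% → $0.85
Nightstand $92.76: furniture → 6% → $5.57
Paperback novel $19.98: books and periodicals → 4.75% → $0.95
Scented candle $11.96: other taxable items → 3% → $0.36
Cough syrup $14.49: over-the-counter medicine → 6% → $0.87
Area rug (5x8) $248.50: furniture → 6% + 2.75% surcharge = 8.75% → $21.74
Dresser $674.18: furniture → 6% + 2.75% surcharge = 8.75% → $58.99
Adhesive bandages $5.90: over-the-counter medicine → 6% → $0.35
Ibuprofen (100 ct) $7.18: over-the-counter medicine → 6% → $0.43
Hardcover biography $24.36: books and periodicals → 4.75% → $1.16
Total tax = $3.99 + $0.69 + $0.85 + $5.57 + $0.95 + $0.36 + $0.87 + $21.74 + $58.99 + $0.35 + $0.43 + $1.16 = $95.95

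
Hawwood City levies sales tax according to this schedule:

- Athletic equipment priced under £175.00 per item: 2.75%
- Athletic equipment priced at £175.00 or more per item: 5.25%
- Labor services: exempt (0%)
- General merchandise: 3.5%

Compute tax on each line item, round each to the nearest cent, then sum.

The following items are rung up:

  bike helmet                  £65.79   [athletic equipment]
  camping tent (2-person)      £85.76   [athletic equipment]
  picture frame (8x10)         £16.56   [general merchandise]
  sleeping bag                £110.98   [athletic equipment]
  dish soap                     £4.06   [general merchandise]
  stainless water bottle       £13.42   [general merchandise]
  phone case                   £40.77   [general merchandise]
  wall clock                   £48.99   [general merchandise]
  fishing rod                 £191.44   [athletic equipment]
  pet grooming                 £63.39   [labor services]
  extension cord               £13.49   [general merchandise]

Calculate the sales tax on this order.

Bike helmet £65.79: athletic equipment, under £175.00 → 2.75% → £1.81
Camping tent (2-person) £85.76: athletic equipment, under £175.00 → 2.75% → £2.36
Picture frame (8x10) £16.56: general merchandise → 3.5% → £0.58
Sleeping bag £110.98: athletic equipment, under £175.00 → 2.75% → £3.05
Dish soap £4.06: general merchandise → 3.5% → £0.14
Stainless water bottle £13.42: general merchandise → 3.5% → £0.47
Phone case £40.77: general merchandise → 3.5% → £1.43
Wall clock £48.99: general merchandise → 3.5% → £1.71
Fishing rod £191.44: athletic equipment, £175.00 or more → 5.25% → £10.05
Pet grooming £63.39: labor services → 0% → £0.00
Extension cord £13.49: general merchandise → 3.5% → £0.47
Total tax = £1.81 + £2.36 + £0.58 + £3.05 + £0.14 + £0.47 + £1.43 + £1.71 + £10.05 + £0.47 = £22.07

£22.07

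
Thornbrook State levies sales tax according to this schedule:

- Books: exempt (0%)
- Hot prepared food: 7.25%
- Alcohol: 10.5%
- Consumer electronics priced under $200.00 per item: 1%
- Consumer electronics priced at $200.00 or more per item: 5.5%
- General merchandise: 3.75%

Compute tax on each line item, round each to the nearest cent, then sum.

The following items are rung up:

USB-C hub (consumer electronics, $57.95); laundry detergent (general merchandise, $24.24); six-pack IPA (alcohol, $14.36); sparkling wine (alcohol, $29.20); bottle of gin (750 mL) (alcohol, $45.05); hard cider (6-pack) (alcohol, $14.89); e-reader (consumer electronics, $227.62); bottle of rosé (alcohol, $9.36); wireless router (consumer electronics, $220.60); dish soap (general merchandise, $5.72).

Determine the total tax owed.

USB-C hub $57.95: consumer electronics, under $200.00 → 1% → $0.58
Laundry detergent $24.24: general merchandise → 3.75% → $0.91
Six-pack IPA $14.36: alcohol → 10.5% → $1.51
Sparkling wine $29.20: alcohol → 10.5% → $3.07
Bottle of gin (750 mL) $45.05: alcohol → 10.5% → $4.73
Hard cider (6-pack) $14.89: alcohol → 10.5% → $1.56
E-reader $227.62: consumer electronics, $200.00 or more → 5.5% → $12.52
Bottle of rosé $9.36: alcohol → 10.5% → $0.98
Wireless router $220.60: consumer electronics, $200.00 or more → 5.5% → $12.13
Dish soap $5.72: general merchandise → 3.75% → $0.21
Total tax = $0.58 + $0.91 + $1.51 + $3.07 + $4.73 + $1.56 + $12.52 + $0.98 + $12.13 + $0.21 = $38.20

$38.20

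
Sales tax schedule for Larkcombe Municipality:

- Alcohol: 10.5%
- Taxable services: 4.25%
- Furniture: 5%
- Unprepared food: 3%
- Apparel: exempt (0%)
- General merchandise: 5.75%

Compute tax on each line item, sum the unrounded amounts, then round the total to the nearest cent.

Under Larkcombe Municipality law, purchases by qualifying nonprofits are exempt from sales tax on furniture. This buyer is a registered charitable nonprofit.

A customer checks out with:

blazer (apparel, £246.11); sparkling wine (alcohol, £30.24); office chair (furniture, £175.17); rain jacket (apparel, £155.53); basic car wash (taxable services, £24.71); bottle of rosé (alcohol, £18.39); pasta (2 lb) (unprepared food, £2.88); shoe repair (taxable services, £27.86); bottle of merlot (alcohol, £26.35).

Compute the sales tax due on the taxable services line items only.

£2.23

Basic car wash £24.71: taxable services → 4.25% → £1.050175
Shoe repair £27.86: taxable services → 4.25% → £1.18405
Tax on taxable services: unrounded sum = £2.234225 → £2.23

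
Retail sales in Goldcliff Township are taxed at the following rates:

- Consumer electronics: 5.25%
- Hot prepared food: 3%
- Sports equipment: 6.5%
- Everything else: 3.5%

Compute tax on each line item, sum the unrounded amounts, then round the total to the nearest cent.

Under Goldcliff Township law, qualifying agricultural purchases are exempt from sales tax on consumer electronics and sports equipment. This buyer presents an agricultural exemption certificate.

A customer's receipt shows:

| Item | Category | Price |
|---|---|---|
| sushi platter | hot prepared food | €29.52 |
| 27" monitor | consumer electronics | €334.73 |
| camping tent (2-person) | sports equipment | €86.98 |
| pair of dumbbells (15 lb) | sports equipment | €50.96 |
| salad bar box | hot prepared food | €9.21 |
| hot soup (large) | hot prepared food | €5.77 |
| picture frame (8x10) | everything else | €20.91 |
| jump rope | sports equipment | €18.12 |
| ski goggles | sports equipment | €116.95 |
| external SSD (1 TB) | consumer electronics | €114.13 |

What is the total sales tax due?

€2.07

Sushi platter €29.52: hot prepared food → 3% → €0.8856
27" monitor €334.73: consumer electronics, buyer-exempt → 0% → €0.00
Camping tent (2-person) €86.98: sports equipment, buyer-exempt → 0% → €0.00
Pair of dumbbells (15 lb) €50.96: sports equipment, buyer-exempt → 0% → €0.00
Salad bar box €9.21: hot prepared food → 3% → €0.2763
Hot soup (large) €5.77: hot prepared food → 3% → €0.1731
Picture frame (8x10) €20.91: everything else → 3.5% → €0.73185
Jump rope €18.12: sports equipment, buyer-exempt → 0% → €0.00
Ski goggles €116.95: sports equipment, buyer-exempt → 0% → €0.00
External SSD (1 TB) €114.13: consumer electronics, buyer-exempt → 0% → €0.00
Unrounded tax sum = €2.06685 → €2.07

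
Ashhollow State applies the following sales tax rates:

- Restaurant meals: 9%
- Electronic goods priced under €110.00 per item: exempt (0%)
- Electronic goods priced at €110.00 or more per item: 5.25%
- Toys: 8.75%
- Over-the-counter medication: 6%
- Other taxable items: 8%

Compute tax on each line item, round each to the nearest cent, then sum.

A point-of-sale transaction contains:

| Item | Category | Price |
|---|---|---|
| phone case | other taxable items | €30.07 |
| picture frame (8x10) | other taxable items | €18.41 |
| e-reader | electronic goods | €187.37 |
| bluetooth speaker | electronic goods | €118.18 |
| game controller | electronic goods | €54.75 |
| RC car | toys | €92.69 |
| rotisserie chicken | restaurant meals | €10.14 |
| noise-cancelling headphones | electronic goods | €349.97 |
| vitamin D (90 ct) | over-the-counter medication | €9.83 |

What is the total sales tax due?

€47.90

Phone case €30.07: other taxable items → 8% → €2.41
Picture frame (8x10) €18.41: other taxable items → 8% → €1.47
E-reader €187.37: electronic goods, €110.00 or more → 5.25% → €9.84
Bluetooth speaker €118.18: electronic goods, €110.00 or more → 5.25% → €6.20
Game controller €54.75: electronic goods, under €110.00 → 0% → €0.00
RC car €92.69: toys → 8.75% → €8.11
Rotisserie chicken €10.14: restaurant meals → 9% → €0.91
Noise-cancelling headphones €349.97: electronic goods, €110.00 or more → 5.25% → €18.37
Vitamin D (90 ct) €9.83: over-the-counter medication → 6% → €0.59
Total tax = €2.41 + €1.47 + €9.84 + €6.20 + €8.11 + €0.91 + €18.37 + €0.59 = €47.90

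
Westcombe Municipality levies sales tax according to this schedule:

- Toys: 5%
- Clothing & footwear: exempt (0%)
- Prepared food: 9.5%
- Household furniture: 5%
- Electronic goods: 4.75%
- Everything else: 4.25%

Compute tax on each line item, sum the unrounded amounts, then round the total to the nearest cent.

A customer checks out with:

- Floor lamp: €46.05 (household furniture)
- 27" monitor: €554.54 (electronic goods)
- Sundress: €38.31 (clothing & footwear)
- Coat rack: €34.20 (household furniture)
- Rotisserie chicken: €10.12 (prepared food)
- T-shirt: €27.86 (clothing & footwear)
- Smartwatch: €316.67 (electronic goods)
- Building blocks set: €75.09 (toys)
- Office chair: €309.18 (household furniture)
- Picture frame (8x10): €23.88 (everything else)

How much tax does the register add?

€66.58

Floor lamp €46.05: household furniture → 5% → €2.3025
27" monitor €554.54: electronic goods → 4.75% → €26.34065
Sundress €38.31: clothing & footwear → 0% → €0.00
Coat rack €34.20: household furniture → 5% → €1.71
Rotisserie chicken €10.12: prepared food → 9.5% → €0.9614
T-shirt €27.86: clothing & footwear → 0% → €0.00
Smartwatch €316.67: electronic goods → 4.75% → €15.041825
Building blocks set €75.09: toys → 5% → €3.7545
Office chair €309.18: household furniture → 5% → €15.459
Picture frame (8x10) €23.88: everything else → 4.25% → €1.0149
Unrounded tax sum = €66.584775 → €66.58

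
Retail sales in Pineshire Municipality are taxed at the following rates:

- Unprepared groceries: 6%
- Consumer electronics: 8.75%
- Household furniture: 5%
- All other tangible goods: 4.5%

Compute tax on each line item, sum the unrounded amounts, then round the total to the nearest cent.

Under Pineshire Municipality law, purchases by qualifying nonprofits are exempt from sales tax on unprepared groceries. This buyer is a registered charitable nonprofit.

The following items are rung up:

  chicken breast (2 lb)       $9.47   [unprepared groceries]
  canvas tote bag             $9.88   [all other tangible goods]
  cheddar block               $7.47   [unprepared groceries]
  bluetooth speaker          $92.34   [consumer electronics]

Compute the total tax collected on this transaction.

Chicken breast (2 lb) $9.47: unprepared groceries, buyer-exempt → 0% → $0.00
Canvas tote bag $9.88: all other tangible goods → 4.5% → $0.4446
Cheddar block $7.47: unprepared groceries, buyer-exempt → 0% → $0.00
Bluetooth speaker $92.34: consumer electronics → 8.75% → $8.07975
Unrounded tax sum = $8.52435 → $8.52

$8.52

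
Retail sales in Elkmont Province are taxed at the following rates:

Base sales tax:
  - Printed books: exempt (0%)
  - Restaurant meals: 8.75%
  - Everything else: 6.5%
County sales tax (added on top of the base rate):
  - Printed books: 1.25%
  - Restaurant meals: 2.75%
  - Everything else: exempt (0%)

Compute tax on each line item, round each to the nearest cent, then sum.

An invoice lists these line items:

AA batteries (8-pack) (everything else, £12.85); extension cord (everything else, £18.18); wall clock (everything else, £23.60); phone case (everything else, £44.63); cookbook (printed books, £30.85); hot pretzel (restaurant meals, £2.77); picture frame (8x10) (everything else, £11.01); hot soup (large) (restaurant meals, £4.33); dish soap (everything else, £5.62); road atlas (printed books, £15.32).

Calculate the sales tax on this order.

£8.94

AA batteries (8-pack) £12.85: everything else → 6.5% + 0% county = 6.5% → £0.84
Extension cord £18.18: everything else → 6.5% + 0% county = 6.5% → £1.18
Wall clock £23.60: everything else → 6.5% + 0% county = 6.5% → £1.53
Phone case £44.63: everything else → 6.5% + 0% county = 6.5% → £2.90
Cookbook £30.85: printed books → 0% + 1.25% county = 1.25% → £0.39
Hot pretzel £2.77: restaurant meals → 8.75% + 2.75% county = 11.5% → £0.32
Picture frame (8x10) £11.01: everything else → 6.5% + 0% county = 6.5% → £0.72
Hot soup (large) £4.33: restaurant meals → 8.75% + 2.75% county = 11.5% → £0.50
Dish soap £5.62: everything else → 6.5% + 0% county = 6.5% → £0.37
Road atlas £15.32: printed books → 0% + 1.25% county = 1.25% → £0.19
Total tax = £0.84 + £1.18 + £1.53 + £2.90 + £0.39 + £0.32 + £0.72 + £0.50 + £0.37 + £0.19 = £8.94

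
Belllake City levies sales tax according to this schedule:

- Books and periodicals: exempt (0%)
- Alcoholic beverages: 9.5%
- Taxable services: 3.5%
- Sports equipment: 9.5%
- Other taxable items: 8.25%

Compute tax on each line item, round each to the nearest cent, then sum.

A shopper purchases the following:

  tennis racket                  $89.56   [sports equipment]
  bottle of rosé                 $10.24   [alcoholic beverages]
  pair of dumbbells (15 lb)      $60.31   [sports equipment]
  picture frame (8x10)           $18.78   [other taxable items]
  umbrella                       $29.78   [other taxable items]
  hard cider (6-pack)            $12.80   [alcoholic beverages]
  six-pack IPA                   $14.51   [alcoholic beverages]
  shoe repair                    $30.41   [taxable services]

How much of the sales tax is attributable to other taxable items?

Picture frame (8x10) $18.78: other taxable items → 8.25% → $1.55
Umbrella $29.78: other taxable items → 8.25% → $2.46
Tax on other taxable items = $1.55 + $2.46 = $4.01

$4.01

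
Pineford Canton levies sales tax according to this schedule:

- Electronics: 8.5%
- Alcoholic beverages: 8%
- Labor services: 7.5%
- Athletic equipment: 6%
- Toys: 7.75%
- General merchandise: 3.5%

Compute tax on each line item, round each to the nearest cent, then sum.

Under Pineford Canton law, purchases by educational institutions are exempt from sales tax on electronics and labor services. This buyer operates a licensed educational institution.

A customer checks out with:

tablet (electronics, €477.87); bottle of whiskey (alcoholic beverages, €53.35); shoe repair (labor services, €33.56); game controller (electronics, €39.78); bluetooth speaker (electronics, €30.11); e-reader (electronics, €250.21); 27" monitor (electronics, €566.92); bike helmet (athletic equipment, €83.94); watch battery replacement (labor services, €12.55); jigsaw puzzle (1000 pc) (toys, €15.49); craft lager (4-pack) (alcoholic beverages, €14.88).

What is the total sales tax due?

€11.70

Tablet €477.87: electronics, buyer-exempt → 0% → €0.00
Bottle of whiskey €53.35: alcoholic beverages → 8% → €4.27
Shoe repair €33.56: labor services, buyer-exempt → 0% → €0.00
Game controller €39.78: electronics, buyer-exempt → 0% → €0.00
Bluetooth speaker €30.11: electronics, buyer-exempt → 0% → €0.00
E-reader €250.21: electronics, buyer-exempt → 0% → €0.00
27" monitor €566.92: electronics, buyer-exempt → 0% → €0.00
Bike helmet €83.94: athletic equipment → 6% → €5.04
Watch battery replacement €12.55: labor services, buyer-exempt → 0% → €0.00
Jigsaw puzzle (1000 pc) €15.49: toys → 7.75% → €1.20
Craft lager (4-pack) €14.88: alcoholic beverages → 8% → €1.19
Total tax = €4.27 + €5.04 + €1.20 + €1.19 = €11.70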